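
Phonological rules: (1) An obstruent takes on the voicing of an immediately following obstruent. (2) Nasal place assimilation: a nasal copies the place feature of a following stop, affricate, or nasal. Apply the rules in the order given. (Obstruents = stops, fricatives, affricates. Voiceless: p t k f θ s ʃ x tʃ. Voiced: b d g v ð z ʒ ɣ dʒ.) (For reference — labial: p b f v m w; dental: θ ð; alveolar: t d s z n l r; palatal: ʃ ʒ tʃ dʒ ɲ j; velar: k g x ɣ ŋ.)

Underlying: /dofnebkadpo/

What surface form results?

Rule 1: /b/ before /k/ (voiceless) → [p]
Rule 1: /d/ before /p/ (voiceless) → [t]
After rule 1: dofnepkatpo
Rule 2: no segment meets the rule's conditions; no change.

[dofnepkatpo]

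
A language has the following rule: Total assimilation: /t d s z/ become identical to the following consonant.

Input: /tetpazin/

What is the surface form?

/t/ before /p/ → [p] (total assimilation)

[teppazin]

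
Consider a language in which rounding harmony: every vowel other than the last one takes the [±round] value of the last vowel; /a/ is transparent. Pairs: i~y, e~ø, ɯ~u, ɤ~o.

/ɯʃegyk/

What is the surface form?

/ɯ/ harmonizes with /y/ ([+round]) → [u]
/e/ harmonizes with /y/ ([+round]) → [ø]

[uʃøgyk]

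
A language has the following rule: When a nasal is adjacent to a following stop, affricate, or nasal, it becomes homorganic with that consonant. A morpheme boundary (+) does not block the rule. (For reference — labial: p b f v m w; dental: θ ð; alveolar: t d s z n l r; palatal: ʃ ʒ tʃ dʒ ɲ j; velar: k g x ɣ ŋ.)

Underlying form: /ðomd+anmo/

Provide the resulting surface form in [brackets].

/m/ before /d/ (alveolar) → [n]
/n/ before /m/ (labial) → [m]

[ðond+ammo]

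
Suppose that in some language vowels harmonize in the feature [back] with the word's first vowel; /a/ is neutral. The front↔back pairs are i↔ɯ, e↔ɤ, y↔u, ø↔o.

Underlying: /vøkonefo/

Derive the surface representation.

/o/ harmonizes with /ø/ ([-back]) → [ø]
/o/ harmonizes with /ø/ ([-back]) → [ø]

[vøkønefø]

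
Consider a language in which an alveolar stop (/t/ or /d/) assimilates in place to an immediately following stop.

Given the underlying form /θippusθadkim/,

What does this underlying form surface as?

[θippusθagkim]

/d/ before /k/ (velar) → [g]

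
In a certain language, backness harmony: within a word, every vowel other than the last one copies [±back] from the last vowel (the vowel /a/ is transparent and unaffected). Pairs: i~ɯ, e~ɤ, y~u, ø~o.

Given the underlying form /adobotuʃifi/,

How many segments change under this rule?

3

/o/ harmonizes with /i/ ([-back]) → [ø]
/o/ harmonizes with /i/ ([-back]) → [ø]
/u/ harmonizes with /i/ ([-back]) → [y]
3 segments change.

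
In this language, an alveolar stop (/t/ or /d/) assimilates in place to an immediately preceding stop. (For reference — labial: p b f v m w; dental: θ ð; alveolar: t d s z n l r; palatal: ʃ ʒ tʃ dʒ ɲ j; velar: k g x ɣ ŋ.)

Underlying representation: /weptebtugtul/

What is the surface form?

/t/ after /p/ (labial) → [p]
/t/ after /b/ (labial) → [p]
/t/ after /g/ (velar) → [k]

[weppebpugkul]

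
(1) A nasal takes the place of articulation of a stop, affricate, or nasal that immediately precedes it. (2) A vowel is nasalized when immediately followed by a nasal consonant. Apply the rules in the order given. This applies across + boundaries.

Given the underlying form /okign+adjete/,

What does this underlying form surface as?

Rule 1: /n/ after /g/ (velar) → [ŋ]
After rule 1: okigŋ+adjete
Rule 2: no segment meets the rule's conditions; no change.

[okigŋ+adjete]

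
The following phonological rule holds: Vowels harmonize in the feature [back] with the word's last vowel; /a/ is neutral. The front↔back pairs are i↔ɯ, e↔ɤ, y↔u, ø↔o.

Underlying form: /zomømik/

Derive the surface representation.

[zømømik]

/o/ harmonizes with /i/ ([-back]) → [ø]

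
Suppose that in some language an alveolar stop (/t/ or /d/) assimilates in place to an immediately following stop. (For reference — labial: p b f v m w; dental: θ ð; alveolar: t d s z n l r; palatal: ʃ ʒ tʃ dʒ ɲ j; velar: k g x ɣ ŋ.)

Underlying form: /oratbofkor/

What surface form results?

[orapbofkor]

/t/ before /b/ (labial) → [p]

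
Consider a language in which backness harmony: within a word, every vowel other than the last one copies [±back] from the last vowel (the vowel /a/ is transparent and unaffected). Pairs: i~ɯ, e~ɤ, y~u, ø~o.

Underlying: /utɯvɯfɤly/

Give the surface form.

/u/ harmonizes with /y/ ([-back]) → [y]
/ɯ/ harmonizes with /y/ ([-back]) → [i]
/ɯ/ harmonizes with /y/ ([-back]) → [i]
/ɤ/ harmonizes with /y/ ([-back]) → [e]

[ytivifely]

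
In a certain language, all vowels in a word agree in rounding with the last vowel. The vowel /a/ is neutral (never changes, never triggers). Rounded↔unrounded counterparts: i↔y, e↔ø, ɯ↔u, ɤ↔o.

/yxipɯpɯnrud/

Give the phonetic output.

[yxypupunrud]

/i/ harmonizes with /u/ ([+round]) → [y]
/ɯ/ harmonizes with /u/ ([+round]) → [u]
/ɯ/ harmonizes with /u/ ([+round]) → [u]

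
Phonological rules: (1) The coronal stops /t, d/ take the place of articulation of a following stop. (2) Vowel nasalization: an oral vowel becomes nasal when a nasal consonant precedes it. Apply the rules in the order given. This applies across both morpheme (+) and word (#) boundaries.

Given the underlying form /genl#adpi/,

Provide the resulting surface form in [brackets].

[genl#abpi]

Rule 1: /d/ before /p/ (labial) → [b]
After rule 1: genl#abpi
Rule 2: no segment meets the rule's conditions; no change.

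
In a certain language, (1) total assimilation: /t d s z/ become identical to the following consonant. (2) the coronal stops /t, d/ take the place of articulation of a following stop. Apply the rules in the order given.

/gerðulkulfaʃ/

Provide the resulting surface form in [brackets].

Rule 1: no segment meets the rule's conditions; no change.
After rule 1: gerðulkulfaʃ
Rule 2: no segment meets the rule's conditions; no change.

[gerðulkulfaʃ]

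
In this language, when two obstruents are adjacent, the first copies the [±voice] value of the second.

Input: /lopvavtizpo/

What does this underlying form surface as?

[lobvaftispo]

/p/ before /v/ (voiced) → [b]
/v/ before /t/ (voiceless) → [f]
/z/ before /p/ (voiceless) → [s]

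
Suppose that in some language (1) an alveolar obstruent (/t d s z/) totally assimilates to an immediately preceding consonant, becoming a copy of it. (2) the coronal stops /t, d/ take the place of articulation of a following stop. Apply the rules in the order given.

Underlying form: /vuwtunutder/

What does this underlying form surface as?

Rule 1: /t/ after /w/ → [w] (total assimilation)
Rule 1: /d/ after /t/ → [t] (total assimilation)
After rule 1: vuwwunutter
Rule 2: no segment meets the rule's conditions; no change.

[vuwwunutter]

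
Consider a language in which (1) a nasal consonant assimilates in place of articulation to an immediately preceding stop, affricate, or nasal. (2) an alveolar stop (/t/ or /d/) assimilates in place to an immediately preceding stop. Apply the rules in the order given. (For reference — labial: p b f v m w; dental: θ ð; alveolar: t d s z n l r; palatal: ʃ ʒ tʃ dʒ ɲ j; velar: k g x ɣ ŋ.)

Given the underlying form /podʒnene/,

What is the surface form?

Rule 1: /n/ after /dʒ/ (palatal) → [ɲ]
After rule 1: podʒɲene
Rule 2: no segment meets the rule's conditions; no change.

[podʒɲene]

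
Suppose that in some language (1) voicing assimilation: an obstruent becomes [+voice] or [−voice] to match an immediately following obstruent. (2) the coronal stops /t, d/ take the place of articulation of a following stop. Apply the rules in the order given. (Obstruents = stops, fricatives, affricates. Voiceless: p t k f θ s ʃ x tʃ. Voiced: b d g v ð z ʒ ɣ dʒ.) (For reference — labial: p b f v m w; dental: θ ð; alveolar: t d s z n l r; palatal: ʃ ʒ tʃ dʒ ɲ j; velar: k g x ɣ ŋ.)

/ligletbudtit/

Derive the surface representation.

Rule 1: /t/ before /b/ (voiced) → [d]
Rule 1: /d/ before /t/ (voiceless) → [t]
After rule 1: ligledbuttit
Rule 2: /d/ before /b/ (labial) → [b]

[liglebbuttit]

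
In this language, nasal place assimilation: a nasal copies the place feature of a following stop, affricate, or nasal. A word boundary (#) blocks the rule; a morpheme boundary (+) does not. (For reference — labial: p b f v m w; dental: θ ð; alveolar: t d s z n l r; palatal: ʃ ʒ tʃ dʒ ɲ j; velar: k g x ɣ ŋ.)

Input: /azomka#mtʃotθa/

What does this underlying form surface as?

[azoŋka#ɲtʃotθa]

/m/ before /k/ (velar) → [ŋ]
/m/ before /tʃ/ (palatal) → [ɲ]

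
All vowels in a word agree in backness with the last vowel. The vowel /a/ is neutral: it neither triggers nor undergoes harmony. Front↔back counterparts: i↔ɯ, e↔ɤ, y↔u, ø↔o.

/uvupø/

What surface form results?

/u/ harmonizes with /ø/ ([-back]) → [y]
/u/ harmonizes with /ø/ ([-back]) → [y]

[yvypø]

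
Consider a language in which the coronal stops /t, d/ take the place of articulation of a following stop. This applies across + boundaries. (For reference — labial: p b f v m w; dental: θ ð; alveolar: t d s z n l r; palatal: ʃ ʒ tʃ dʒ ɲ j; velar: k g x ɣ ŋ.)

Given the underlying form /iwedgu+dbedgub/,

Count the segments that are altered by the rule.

/d/ before /g/ (velar) → [g]
/d/ before /b/ (labial) → [b]
/d/ before /g/ (velar) → [g]
3 segments change.

3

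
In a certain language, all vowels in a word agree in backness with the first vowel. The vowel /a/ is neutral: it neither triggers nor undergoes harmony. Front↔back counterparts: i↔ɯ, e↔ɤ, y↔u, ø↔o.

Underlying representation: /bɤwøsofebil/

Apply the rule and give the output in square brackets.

/ø/ harmonizes with /ɤ/ ([+back]) → [o]
/e/ harmonizes with /ɤ/ ([+back]) → [ɤ]
/i/ harmonizes with /ɤ/ ([+back]) → [ɯ]

[bɤwosofɤbɯl]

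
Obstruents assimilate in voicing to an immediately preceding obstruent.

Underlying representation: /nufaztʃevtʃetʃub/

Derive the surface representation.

/tʃ/ after /z/ (voiced) → [dʒ]
/tʃ/ after /v/ (voiced) → [dʒ]

[nufazdʒevdʒetʃub]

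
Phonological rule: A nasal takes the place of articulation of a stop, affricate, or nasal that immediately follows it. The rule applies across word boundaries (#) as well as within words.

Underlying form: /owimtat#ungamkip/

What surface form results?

[owintat#uŋgaŋkip]

/m/ before /t/ (alveolar) → [n]
/n/ before /g/ (velar) → [ŋ]
/m/ before /k/ (velar) → [ŋ]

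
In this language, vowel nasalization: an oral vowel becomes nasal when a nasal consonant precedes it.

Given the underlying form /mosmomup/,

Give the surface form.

[mõsmõmũp]

/o/ after nasal /m/ → [õ]
/o/ after nasal /m/ → [õ]
/u/ after nasal /m/ → [ũ]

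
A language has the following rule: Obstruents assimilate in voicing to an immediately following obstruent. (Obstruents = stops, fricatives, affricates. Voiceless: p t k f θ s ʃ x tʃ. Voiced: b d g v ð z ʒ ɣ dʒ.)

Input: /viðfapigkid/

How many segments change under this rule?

2

/ð/ before /f/ (voiceless) → [θ]
/g/ before /k/ (voiceless) → [k]
2 segments change.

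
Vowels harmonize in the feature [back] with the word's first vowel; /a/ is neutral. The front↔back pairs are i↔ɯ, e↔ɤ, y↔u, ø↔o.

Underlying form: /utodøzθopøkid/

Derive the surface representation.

/ø/ harmonizes with /u/ ([+back]) → [o]
/ø/ harmonizes with /u/ ([+back]) → [o]
/i/ harmonizes with /u/ ([+back]) → [ɯ]

[utodozθopokɯd]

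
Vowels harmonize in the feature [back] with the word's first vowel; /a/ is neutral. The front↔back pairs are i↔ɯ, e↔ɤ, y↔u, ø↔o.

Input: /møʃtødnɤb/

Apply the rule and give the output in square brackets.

[møʃtødneb]

/ɤ/ harmonizes with /ø/ ([-back]) → [e]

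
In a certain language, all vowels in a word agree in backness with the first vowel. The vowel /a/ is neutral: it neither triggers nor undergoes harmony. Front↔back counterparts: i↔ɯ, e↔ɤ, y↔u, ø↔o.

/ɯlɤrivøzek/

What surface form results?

/i/ harmonizes with /ɯ/ ([+back]) → [ɯ]
/ø/ harmonizes with /ɯ/ ([+back]) → [o]
/e/ harmonizes with /ɯ/ ([+back]) → [ɤ]

[ɯlɤrɯvozɤk]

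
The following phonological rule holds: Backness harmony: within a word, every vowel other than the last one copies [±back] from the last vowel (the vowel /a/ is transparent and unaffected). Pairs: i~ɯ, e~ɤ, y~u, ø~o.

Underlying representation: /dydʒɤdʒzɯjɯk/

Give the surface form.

[dudʒɤdʒzɯjɯk]

/y/ harmonizes with /ɯ/ ([+back]) → [u]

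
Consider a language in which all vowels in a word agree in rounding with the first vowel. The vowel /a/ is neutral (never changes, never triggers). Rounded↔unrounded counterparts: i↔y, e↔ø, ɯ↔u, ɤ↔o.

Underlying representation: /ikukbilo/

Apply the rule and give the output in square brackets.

[ikɯkbilɤ]

/u/ harmonizes with /i/ ([-round]) → [ɯ]
/o/ harmonizes with /i/ ([-round]) → [ɤ]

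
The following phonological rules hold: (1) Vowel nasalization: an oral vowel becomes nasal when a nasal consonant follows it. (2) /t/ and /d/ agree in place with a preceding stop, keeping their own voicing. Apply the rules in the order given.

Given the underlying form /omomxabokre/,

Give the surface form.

[õmõmxabokre]

Rule 1: /o/ before nasal /m/ → [õ]
Rule 1: /o/ before nasal /m/ → [õ]
After rule 1: õmõmxabokre
Rule 2: no segment meets the rule's conditions; no change.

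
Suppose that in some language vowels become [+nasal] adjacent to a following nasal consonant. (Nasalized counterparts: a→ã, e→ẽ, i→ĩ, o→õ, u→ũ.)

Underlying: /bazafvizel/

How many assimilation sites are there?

0

No segment meets the rule's conditions.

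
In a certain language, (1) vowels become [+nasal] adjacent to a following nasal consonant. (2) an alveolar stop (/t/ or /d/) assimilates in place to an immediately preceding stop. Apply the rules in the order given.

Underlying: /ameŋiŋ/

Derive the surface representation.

[ãmẽŋĩŋ]

Rule 1: /a/ before nasal /m/ → [ã]
Rule 1: /e/ before nasal /ŋ/ → [ẽ]
Rule 1: /i/ before nasal /ŋ/ → [ĩ]
After rule 1: ãmẽŋĩŋ
Rule 2: no segment meets the rule's conditions; no change.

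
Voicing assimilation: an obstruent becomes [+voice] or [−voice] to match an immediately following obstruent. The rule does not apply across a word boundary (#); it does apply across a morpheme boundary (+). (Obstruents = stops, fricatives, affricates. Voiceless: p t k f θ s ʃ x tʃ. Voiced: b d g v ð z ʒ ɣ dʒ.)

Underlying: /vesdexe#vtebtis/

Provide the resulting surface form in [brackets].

/s/ before /d/ (voiced) → [z]
/v/ before /t/ (voiceless) → [f]
/b/ before /t/ (voiceless) → [p]

[vezdexe#fteptis]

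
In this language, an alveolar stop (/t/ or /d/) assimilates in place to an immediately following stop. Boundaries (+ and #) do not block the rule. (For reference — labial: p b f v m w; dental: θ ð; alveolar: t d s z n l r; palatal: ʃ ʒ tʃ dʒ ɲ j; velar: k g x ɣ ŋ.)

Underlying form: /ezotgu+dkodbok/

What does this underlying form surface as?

[ezokgu+gkobbok]

/t/ before /g/ (velar) → [k]
/d/ before /k/ (velar) → [g]
/d/ before /b/ (labial) → [b]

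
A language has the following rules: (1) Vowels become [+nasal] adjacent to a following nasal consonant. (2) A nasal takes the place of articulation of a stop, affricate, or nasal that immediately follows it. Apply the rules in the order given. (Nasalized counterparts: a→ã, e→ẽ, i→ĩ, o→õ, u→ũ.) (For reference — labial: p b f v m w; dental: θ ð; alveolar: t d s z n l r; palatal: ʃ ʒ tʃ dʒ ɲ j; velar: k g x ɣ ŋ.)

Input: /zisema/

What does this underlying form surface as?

Rule 1: /e/ before nasal /m/ → [ẽ]
After rule 1: zisẽma
Rule 2: no segment meets the rule's conditions; no change.

[zisẽma]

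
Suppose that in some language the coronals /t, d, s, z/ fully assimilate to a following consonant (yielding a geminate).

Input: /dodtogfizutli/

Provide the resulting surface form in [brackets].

/d/ before /t/ → [t] (total assimilation)
/t/ before /l/ → [l] (total assimilation)

[dottogfizulli]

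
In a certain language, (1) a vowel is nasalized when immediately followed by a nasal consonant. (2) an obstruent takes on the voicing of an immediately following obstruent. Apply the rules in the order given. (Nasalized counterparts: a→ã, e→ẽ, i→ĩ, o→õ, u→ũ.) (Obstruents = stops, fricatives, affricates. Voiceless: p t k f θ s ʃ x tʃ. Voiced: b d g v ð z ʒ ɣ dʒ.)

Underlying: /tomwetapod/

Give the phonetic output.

Rule 1: /o/ before nasal /m/ → [õ]
After rule 1: tõmwetapod
Rule 2: no segment meets the rule's conditions; no change.

[tõmwetapod]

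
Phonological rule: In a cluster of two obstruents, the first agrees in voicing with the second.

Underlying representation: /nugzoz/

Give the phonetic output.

[nugzoz]

no segment meets the rule's conditions; no change.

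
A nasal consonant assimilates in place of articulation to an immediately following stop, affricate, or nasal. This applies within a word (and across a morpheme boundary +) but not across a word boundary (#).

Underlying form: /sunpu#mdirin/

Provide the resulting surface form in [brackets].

/n/ before /p/ (labial) → [m]
/m/ before /d/ (alveolar) → [n]

[sumpu#ndirin]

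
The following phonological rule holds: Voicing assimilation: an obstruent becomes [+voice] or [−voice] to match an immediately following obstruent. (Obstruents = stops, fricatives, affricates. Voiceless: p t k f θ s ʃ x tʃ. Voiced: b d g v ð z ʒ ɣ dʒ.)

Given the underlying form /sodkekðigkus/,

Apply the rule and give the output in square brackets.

/d/ before /k/ (voiceless) → [t]
/k/ before /ð/ (voiced) → [g]
/g/ before /k/ (voiceless) → [k]

[sotkegðikkus]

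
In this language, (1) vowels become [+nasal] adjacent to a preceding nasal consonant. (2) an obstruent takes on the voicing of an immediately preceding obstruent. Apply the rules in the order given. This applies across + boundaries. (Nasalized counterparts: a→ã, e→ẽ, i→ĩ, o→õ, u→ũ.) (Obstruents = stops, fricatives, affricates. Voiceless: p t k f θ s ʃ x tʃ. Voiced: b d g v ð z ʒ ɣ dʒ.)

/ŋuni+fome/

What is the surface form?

[ŋũnĩ+fomẽ]

Rule 1: /u/ after nasal /ŋ/ → [ũ]
Rule 1: /i/ after nasal /n/ → [ĩ]
Rule 1: /e/ after nasal /m/ → [ẽ]
After rule 1: ŋũnĩ+fomẽ
Rule 2: no segment meets the rule's conditions; no change.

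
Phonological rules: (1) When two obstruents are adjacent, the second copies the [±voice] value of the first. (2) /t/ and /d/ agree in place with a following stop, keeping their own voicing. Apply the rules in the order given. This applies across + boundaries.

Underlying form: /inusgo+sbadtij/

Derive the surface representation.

[inusko+spaddij]

Rule 1: /g/ after /s/ (voiceless) → [k]
Rule 1: /b/ after /s/ (voiceless) → [p]
Rule 1: /t/ after /d/ (voiced) → [d]
After rule 1: inusko+spaddij
Rule 2: no segment meets the rule's conditions; no change.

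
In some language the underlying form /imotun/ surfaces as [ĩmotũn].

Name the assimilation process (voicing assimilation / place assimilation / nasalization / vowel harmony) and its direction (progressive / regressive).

nasalization, regressive

/i/→[ĩ] /u/→[ũ].
Each target copies a feature from the following segment, so the direction is regressive.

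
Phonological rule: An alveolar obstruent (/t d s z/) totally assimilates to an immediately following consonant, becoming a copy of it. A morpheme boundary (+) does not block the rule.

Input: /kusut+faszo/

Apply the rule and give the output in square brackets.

/t/ before /f/ → [f] (total assimilation)
/s/ before /z/ → [z] (total assimilation)

[kusuf+fazzo]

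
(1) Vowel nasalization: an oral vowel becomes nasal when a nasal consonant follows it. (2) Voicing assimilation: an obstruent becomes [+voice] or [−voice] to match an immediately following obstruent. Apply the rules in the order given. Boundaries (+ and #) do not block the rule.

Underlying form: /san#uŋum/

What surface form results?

[sãn#ũŋũm]

Rule 1: /a/ before nasal /n/ → [ã]
Rule 1: /u/ before nasal /ŋ/ → [ũ]
Rule 1: /u/ before nasal /m/ → [ũ]
After rule 1: sãn#ũŋũm
Rule 2: no segment meets the rule's conditions; no change.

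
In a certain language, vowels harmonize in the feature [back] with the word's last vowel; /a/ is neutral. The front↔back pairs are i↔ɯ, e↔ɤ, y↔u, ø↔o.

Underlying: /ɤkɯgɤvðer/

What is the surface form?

/ɤ/ harmonizes with /e/ ([-back]) → [e]
/ɯ/ harmonizes with /e/ ([-back]) → [i]
/ɤ/ harmonizes with /e/ ([-back]) → [e]

[ekigevðer]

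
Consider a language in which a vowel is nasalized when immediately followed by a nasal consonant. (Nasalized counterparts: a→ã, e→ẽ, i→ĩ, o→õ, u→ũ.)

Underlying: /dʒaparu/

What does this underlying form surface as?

no segment meets the rule's conditions; no change.

[dʒaparu]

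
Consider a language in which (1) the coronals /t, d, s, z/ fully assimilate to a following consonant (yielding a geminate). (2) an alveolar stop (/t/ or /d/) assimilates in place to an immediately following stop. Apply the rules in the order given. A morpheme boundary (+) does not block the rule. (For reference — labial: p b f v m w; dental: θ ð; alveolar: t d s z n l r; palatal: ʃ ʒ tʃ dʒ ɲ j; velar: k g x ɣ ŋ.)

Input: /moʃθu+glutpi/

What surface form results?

Rule 1: /t/ before /p/ → [p] (total assimilation)
After rule 1: moʃθu+gluppi
Rule 2: no segment meets the rule's conditions; no change.

[moʃθu+gluppi]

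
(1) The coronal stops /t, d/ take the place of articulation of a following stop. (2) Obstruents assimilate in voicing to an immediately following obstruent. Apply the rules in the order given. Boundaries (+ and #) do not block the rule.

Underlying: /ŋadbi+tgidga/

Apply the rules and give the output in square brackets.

[ŋabbi+ggigga]

Rule 1: /d/ before /b/ (labial) → [b]
Rule 1: /t/ before /g/ (velar) → [k]
Rule 1: /d/ before /g/ (velar) → [g]
After rule 1: ŋabbi+kgigga
Rule 2: /k/ before /g/ (voiced) → [g]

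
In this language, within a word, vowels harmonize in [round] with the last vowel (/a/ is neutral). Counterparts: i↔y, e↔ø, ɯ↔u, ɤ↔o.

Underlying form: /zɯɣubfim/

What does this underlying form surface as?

/u/ harmonizes with /i/ ([-round]) → [ɯ]

[zɯɣɯbfim]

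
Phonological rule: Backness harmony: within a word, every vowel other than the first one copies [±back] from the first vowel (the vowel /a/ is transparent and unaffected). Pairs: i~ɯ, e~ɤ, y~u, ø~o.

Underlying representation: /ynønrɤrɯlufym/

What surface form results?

[ynønrerilyfym]

/ɤ/ harmonizes with /y/ ([-back]) → [e]
/ɯ/ harmonizes with /y/ ([-back]) → [i]
/u/ harmonizes with /y/ ([-back]) → [y]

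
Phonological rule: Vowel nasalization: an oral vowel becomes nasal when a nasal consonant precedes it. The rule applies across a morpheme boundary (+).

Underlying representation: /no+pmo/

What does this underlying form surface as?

[nõ+pmõ]

/o/ after nasal /n/ → [õ]
/o/ after nasal /m/ → [õ]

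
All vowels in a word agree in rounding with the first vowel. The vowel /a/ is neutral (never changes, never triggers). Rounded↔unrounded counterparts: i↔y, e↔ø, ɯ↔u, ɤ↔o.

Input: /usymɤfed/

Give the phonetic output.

/ɤ/ harmonizes with /u/ ([+round]) → [o]
/e/ harmonizes with /u/ ([+round]) → [ø]

[usymofød]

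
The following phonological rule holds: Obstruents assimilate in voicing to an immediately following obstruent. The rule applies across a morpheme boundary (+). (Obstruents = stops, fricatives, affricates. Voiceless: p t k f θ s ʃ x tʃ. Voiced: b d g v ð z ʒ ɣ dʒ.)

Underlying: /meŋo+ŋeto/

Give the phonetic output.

no segment meets the rule's conditions; no change.

[meŋo+ŋeto]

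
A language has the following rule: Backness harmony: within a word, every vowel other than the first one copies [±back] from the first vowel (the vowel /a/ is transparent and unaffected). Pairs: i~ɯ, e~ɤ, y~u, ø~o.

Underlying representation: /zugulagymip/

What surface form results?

/y/ harmonizes with /u/ ([+back]) → [u]
/i/ harmonizes with /u/ ([+back]) → [ɯ]

[zugulagumɯp]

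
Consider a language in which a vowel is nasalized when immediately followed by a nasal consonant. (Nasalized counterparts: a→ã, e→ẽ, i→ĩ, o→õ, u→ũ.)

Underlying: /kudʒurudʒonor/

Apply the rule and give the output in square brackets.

[kudʒurudʒõnor]

/o/ before nasal /n/ → [õ]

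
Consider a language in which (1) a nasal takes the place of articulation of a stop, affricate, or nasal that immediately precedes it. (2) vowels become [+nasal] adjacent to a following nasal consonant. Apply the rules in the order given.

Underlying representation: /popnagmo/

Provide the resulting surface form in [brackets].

Rule 1: /n/ after /p/ (labial) → [m]
Rule 1: /m/ after /g/ (velar) → [ŋ]
After rule 1: popmagŋo
Rule 2: no segment meets the rule's conditions; no change.

[popmagŋo]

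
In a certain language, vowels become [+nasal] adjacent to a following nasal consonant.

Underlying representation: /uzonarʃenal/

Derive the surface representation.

/o/ before nasal /n/ → [õ]
/e/ before nasal /n/ → [ẽ]

[uzõnarʃẽnal]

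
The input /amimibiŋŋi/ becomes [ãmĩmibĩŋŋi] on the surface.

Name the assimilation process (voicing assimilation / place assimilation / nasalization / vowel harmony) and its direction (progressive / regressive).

nasalization, regressive

/a/→[ã] /i/→[ĩ] /i/→[ĩ].
Each target copies a feature from the following segment, so the direction is regressive.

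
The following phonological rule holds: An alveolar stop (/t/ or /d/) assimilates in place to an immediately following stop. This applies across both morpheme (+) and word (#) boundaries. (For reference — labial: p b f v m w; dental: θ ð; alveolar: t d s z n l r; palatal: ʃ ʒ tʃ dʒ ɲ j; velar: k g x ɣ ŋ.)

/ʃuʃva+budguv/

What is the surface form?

[ʃuʃva+bugguv]

/d/ before /g/ (velar) → [g]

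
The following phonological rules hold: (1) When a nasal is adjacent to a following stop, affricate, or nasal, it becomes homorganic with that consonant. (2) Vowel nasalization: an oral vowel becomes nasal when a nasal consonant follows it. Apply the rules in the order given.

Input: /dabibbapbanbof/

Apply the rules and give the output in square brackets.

Rule 1: /n/ before /b/ (labial) → [m]
After rule 1: dabibbapbambof
Rule 2: /a/ before nasal /m/ → [ã]

[dabibbapbãmbof]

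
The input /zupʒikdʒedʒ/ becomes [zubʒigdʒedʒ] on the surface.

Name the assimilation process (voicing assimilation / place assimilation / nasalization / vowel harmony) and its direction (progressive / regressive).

voicing assimilation, regressive

/p/→[b] /k/→[g].
Each target copies a feature from the following segment, so the direction is regressive.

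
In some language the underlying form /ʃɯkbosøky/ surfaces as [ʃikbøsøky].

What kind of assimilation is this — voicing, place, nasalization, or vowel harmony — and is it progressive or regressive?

vowel harmony, regressive

/ɯ/→[i] /o/→[ø].
Vowels agree with the last vowel, so the harmony is regressive.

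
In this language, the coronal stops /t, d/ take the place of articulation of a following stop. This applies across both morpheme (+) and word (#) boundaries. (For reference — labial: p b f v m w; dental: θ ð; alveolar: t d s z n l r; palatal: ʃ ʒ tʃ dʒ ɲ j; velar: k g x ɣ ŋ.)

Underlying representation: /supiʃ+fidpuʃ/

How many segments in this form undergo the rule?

1

/d/ before /p/ (labial) → [b]
1 segment changes.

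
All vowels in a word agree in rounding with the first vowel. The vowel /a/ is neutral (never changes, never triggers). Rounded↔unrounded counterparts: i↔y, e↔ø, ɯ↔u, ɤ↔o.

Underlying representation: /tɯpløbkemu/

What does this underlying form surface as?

[tɯplebkemɯ]

/ø/ harmonizes with /ɯ/ ([-round]) → [e]
/u/ harmonizes with /ɯ/ ([-round]) → [ɯ]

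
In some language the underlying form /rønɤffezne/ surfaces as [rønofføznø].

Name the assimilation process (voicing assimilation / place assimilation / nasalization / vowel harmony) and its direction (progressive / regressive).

/ɤ/→[o] /e/→[ø] /e/→[ø].
Vowels agree with the first vowel, so the harmony is progressive.

vowel harmony, progressive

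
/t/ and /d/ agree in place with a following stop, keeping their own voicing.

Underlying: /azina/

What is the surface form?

[azina]

no segment meets the rule's conditions; no change.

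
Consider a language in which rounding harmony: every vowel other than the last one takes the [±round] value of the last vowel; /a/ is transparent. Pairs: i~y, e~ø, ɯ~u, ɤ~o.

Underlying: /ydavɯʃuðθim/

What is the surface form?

[idavɯʃɯðθim]

/y/ harmonizes with /i/ ([-round]) → [i]
/u/ harmonizes with /i/ ([-round]) → [ɯ]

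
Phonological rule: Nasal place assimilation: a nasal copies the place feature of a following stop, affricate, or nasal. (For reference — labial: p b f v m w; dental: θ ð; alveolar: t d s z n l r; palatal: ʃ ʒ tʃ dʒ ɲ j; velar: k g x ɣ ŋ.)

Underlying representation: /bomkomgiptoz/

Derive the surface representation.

[boŋkoŋgiptoz]

/m/ before /k/ (velar) → [ŋ]
/m/ before /g/ (velar) → [ŋ]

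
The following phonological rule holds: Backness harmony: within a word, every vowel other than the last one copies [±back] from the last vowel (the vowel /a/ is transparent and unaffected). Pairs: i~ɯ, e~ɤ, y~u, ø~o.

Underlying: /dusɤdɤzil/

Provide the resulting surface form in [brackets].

/u/ harmonizes with /i/ ([-back]) → [y]
/ɤ/ harmonizes with /i/ ([-back]) → [e]
/ɤ/ harmonizes with /i/ ([-back]) → [e]

[dysedezil]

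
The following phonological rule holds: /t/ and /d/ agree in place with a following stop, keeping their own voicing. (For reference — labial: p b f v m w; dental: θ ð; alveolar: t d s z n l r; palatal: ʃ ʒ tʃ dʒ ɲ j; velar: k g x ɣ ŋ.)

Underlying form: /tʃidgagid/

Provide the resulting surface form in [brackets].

[tʃiggagid]

/d/ before /g/ (velar) → [g]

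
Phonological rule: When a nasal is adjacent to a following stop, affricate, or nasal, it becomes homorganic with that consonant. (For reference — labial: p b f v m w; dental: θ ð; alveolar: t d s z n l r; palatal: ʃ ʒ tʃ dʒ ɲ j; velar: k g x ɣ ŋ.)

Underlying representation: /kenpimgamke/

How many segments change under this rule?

/n/ before /p/ (labial) → [m]
/m/ before /g/ (velar) → [ŋ]
/m/ before /k/ (velar) → [ŋ]
3 segments change.

3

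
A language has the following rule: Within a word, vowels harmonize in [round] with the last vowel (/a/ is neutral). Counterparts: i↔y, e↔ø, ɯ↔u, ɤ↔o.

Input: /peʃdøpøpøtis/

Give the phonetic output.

[peʃdepepetis]

/ø/ harmonizes with /i/ ([-round]) → [e]
/ø/ harmonizes with /i/ ([-round]) → [e]
/ø/ harmonizes with /i/ ([-round]) → [e]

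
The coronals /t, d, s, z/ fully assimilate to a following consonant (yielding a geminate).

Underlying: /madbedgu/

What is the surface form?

/d/ before /b/ → [b] (total assimilation)
/d/ before /g/ → [g] (total assimilation)

[mabbeggu]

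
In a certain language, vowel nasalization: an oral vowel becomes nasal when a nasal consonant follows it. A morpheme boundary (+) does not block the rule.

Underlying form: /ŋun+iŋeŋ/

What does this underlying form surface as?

/u/ before nasal /n/ → [ũ]
/i/ before nasal /ŋ/ → [ĩ]
/e/ before nasal /ŋ/ → [ẽ]

[ŋũn+ĩŋẽŋ]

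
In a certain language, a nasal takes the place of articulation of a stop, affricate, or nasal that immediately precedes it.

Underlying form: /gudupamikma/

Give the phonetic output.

[gudupamikŋa]

/m/ after /k/ (velar) → [ŋ]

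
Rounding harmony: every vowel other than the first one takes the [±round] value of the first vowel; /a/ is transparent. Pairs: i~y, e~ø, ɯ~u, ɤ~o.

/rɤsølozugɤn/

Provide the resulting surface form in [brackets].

/ø/ harmonizes with /ɤ/ ([-round]) → [e]
/o/ harmonizes with /ɤ/ ([-round]) → [ɤ]
/u/ harmonizes with /ɤ/ ([-round]) → [ɯ]

[rɤselɤzɯgɤn]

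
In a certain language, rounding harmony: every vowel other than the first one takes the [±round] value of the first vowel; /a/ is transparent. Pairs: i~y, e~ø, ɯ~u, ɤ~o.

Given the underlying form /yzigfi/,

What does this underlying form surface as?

/i/ harmonizes with /y/ ([+round]) → [y]
/i/ harmonizes with /y/ ([+round]) → [y]

[yzygfy]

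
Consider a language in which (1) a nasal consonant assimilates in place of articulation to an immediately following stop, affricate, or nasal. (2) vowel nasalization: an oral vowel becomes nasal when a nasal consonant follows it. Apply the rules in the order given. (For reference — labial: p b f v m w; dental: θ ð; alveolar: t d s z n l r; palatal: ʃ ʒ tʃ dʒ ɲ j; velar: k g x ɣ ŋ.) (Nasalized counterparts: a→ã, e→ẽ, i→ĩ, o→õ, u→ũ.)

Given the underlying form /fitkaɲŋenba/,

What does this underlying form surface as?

Rule 1: /ɲ/ before /ŋ/ (velar) → [ŋ]
Rule 1: /n/ before /b/ (labial) → [m]
After rule 1: fitkaŋŋemba
Rule 2: /a/ before nasal /ŋ/ → [ã]
Rule 2: /e/ before nasal /m/ → [ẽ]

[fitkãŋŋẽmba]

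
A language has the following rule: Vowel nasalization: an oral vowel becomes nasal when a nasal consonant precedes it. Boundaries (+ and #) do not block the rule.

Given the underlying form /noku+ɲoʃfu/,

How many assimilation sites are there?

/o/ after nasal /n/ → [õ]
/o/ after nasal /ɲ/ → [õ]
2 segments change.

2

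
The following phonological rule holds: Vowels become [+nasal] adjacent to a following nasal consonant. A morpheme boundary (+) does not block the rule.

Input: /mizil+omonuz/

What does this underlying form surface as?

[mizil+õmõnuz]

/o/ before nasal /m/ → [õ]
/o/ before nasal /n/ → [õ]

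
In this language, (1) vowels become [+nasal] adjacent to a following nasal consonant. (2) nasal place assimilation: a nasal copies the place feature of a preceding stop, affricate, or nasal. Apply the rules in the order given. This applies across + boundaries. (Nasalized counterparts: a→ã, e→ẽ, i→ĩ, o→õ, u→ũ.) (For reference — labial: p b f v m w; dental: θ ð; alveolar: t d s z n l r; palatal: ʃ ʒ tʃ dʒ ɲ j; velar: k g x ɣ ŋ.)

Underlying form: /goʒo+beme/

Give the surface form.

[goʒo+bẽme]

Rule 1: /e/ before nasal /m/ → [ẽ]
After rule 1: goʒo+bẽme
Rule 2: no segment meets the rule's conditions; no change.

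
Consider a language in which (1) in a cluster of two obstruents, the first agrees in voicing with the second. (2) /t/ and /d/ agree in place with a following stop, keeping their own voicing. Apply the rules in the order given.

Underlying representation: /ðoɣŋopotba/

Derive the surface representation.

Rule 1: /t/ before /b/ (voiced) → [d]
After rule 1: ðoɣŋopodba
Rule 2: /d/ before /b/ (labial) → [b]

[ðoɣŋopobba]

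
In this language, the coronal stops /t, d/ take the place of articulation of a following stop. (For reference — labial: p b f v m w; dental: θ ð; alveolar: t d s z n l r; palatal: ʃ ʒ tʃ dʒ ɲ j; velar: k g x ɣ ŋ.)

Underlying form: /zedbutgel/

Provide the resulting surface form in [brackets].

/d/ before /b/ (labial) → [b]
/t/ before /g/ (velar) → [k]

[zebbukgel]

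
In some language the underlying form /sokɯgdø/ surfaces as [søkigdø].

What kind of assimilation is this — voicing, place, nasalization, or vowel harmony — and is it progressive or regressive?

/o/→[ø] /ɯ/→[i].
Vowels agree with the last vowel, so the harmony is regressive.

vowel harmony, regressive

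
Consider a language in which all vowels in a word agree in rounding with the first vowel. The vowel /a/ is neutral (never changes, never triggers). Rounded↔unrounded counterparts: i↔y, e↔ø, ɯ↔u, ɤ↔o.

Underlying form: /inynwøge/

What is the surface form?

/y/ harmonizes with /i/ ([-round]) → [i]
/ø/ harmonizes with /i/ ([-round]) → [e]

[ininwege]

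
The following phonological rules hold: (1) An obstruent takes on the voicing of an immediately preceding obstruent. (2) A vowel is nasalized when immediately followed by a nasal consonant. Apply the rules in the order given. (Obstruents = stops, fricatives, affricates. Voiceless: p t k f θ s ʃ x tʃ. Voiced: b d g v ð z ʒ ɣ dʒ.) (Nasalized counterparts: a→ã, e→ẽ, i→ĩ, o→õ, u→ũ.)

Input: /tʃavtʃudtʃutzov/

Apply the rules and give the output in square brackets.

[tʃavdʒuddʒutsov]

Rule 1: /tʃ/ after /v/ (voiced) → [dʒ]
Rule 1: /tʃ/ after /d/ (voiced) → [dʒ]
Rule 1: /z/ after /t/ (voiceless) → [s]
After rule 1: tʃavdʒuddʒutsov
Rule 2: no segment meets the rule's conditions; no change.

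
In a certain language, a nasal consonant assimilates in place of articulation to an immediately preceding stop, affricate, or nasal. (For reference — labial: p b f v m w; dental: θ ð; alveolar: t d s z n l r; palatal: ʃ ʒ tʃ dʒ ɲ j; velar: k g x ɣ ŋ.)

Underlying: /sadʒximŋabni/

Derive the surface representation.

[sadʒximmabmi]

/ŋ/ after /m/ (labial) → [m]
/n/ after /b/ (labial) → [m]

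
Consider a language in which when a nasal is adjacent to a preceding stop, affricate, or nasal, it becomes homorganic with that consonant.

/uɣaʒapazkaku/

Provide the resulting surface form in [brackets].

[uɣaʒapazkaku]

no segment meets the rule's conditions; no change.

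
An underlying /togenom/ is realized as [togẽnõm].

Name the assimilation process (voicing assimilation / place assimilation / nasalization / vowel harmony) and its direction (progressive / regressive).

/e/→[ẽ] /o/→[õ].
Each target copies a feature from the following segment, so the direction is regressive.

nasalization, regressive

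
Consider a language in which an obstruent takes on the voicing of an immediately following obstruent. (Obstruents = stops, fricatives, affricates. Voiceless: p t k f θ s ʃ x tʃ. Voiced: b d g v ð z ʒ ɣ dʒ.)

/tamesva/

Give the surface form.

/s/ before /v/ (voiced) → [z]

[tamezva]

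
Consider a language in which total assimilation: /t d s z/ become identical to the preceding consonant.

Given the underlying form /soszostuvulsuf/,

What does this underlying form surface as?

[sossossuvulluf]

/z/ after /s/ → [s] (total assimilation)
/t/ after /s/ → [s] (total assimilation)
/s/ after /l/ → [l] (total assimilation)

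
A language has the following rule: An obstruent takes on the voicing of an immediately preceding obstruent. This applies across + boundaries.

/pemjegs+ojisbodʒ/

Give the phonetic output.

[pemjegz+ojispodʒ]

/s/ after /g/ (voiced) → [z]
/b/ after /s/ (voiceless) → [p]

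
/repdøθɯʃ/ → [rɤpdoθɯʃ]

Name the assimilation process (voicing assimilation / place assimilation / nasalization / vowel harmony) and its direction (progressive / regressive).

vowel harmony, regressive

/e/→[ɤ] /ø/→[o].
Vowels agree with the last vowel, so the harmony is regressive.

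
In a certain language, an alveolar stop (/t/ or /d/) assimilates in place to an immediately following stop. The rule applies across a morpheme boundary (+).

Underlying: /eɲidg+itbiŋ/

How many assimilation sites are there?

/d/ before /g/ (velar) → [g]
/t/ before /b/ (labial) → [p]
2 segments change.

2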